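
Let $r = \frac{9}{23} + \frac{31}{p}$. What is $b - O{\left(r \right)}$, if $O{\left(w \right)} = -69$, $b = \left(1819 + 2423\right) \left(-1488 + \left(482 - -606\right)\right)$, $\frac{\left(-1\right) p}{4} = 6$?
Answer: $-1696731$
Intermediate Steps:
$p = -24$ ($p = \left(-4\right) 6 = -24$)
$b = -1696800$ ($b = 4242 \left(-1488 + \left(482 + 606\right)\right) = 4242 \left(-1488 + 1088\right) = 4242 \left(-400\right) = -1696800$)
$r = - \frac{497}{552}$ ($r = \frac{9}{23} + \frac{31}{-24} = 9 \cdot \frac{1}{23} + 31 \left(- \frac{1}{24}\right) = \frac{9}{23} - \frac{31}{24} = - \frac{497}{552} \approx -0.90036$)
$b - O{\left(r \right)} = -1696800 - -69 = -1696800 + 69 = -1696731$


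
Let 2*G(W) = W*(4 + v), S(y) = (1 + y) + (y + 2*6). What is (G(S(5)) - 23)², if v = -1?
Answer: 529/4 ≈ 132.25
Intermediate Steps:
S(y) = 13 + 2*y (S(y) = (1 + y) + (y + 12) = (1 + y) + (12 + y) = 13 + 2*y)
G(W) = 3*W/2 (G(W) = (W*(4 - 1))/2 = (W*3)/2 = (3*W)/2 = 3*W/2)
(G(S(5)) - 23)² = (3*(13 + 2*5)/2 - 23)² = (3*(13 + 10)/2 - 23)² = ((3/2)*23 - 23)² = (69/2 - 23)² = (23/2)² = 529/4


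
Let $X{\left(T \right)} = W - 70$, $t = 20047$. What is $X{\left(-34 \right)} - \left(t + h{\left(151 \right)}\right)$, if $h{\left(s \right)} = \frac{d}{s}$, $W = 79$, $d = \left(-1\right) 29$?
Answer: $- \frac{3025709}{151} \approx -20038.0$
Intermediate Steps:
$d = -29$
$h{\left(s \right)} = - \frac{29}{s}$
$X{\left(T \right)} = 9$ ($X{\left(T \right)} = 79 - 70 = 9$)
$X{\left(-34 \right)} - \left(t + h{\left(151 \right)}\right) = 9 - \left(20047 - \frac{29}{151}\right) = 9 - \frac{3027068}{151} = - \frac{3025709}{151}$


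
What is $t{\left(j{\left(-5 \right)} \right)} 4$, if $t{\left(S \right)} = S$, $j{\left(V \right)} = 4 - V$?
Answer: $36$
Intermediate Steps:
$t{\left(j{\left(-5 \right)} \right)} 4 = \left(4 - -5\right) 4 = \left(4 + 5\right) 4 = 9 \cdot 4 = 36$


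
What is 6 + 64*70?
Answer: 4486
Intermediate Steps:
6 + 64*70 = 6 + 4480 = 4486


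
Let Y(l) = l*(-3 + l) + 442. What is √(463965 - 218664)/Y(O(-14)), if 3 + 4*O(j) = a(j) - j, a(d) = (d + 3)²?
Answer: √245301/1432 ≈ 0.34587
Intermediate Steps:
a(d) = (3 + d)²
O(j) = -¾ - j/4 + (3 + j)²/4 (O(j) = -¾ + ((3 + j)² - j)/4 = -¾ + (-j/4 + (3 + j)²/4) = -¾ - j/4 + (3 + j)²/4)
Y(l) = 442 + l*(-3 + l)
√(463965 - 218664)/Y(O(-14)) = √(463965 - 218664)/(442 + (-¾ - ¼*(-14) + (3 - 14)²/4)² - 3*(-¾ - ¼*(-14) + (3 - 14)²/4)) = √245301/(442 + (-¾ + 7/2 + (¼)*(-11)²)² - 3*(-¾ + 7/2 + (¼)*(-11)²)) = √245301/(442 + (-¾ + 7/2 + (¼)*121)² - 3*(-¾ + 7/2 + (¼)*121)) = √245301/(442 + (-¾ + 7/2 + 121/4)² - 3*(-¾ + 7/2 + 121/4)) = √245301/(442 + 33² - 3*33) = √245301/(442 + 1089 - 99) = √245301/1432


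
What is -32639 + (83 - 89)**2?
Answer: -32603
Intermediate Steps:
-32639 + (83 - 89)**2 = -32639 + (-6)**2 = -32639 + 36 = -32603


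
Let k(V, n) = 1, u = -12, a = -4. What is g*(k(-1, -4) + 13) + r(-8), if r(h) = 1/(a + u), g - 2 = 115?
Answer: 26207/16 ≈ 1637.9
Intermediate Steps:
g = 117 (g = 2 + 115 = 117)
r(h) = -1/16 (r(h) = 1/(-4 - 12) = 1/(-16) = -1/16)
g*(k(-1, -4) + 13) + r(-8) = 117*(1 + 13) - 1/16 = 117*14 - 1/16 = 1638 - 1/16 = 26207/16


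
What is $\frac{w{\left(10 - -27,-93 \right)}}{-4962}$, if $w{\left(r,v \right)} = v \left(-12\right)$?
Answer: $- \frac{186}{827} \approx -0.22491$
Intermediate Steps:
$w{\left(r,v \right)} = - 12 v$
$\frac{w{\left(10 - -27,-93 \right)}}{-4962} = \frac{\left(-12\right) \left(-93\right)}{-4962} = 1116 \left(- \frac{1}{4962}\right) = - \frac{186}{827}$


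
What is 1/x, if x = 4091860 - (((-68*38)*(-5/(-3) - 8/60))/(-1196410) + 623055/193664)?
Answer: 1737761596800/7110671571007884451 ≈ 2.4439e-7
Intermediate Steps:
x = 7110671571007884451/1737761596800 (x = 4091860 - (-2584*(-5*(-1/3) - 8*1/60)*(-1/1196410) + 623055*(1/193664)) = 4091860 - (-2584*(5/3 - 2/15)*(-1/1196410) + 623055/193664) = 4091860 - (-2584*23/15*(-1/1196410) + 623055/193664) = 4091860 - (-59432/15*(-1/1196410) + 623055/193664) = 4091860 - (29716/8973075 + 623055/193664) = 4091860 - 1*5596474163549/1737761596800 = 4091860 - 5596474163549/1737761596800 = 7110671571007884451/1737761596800 ≈ 4.0919e+6)
1/x = 1/(7110671571007884451/1737761596800) = 1737761596800/7110671571007884451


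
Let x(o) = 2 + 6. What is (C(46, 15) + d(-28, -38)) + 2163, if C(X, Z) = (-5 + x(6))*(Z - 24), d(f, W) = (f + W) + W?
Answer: 2032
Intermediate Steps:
x(o) = 8
d(f, W) = f + 2*W (d(f, W) = (W + f) + W = f + 2*W)
C(X, Z) = -72 + 3*Z (C(X, Z) = (-5 + 8)*(Z - 24) = 3*(-24 + Z) = -72 + 3*Z)
(C(46, 15) + d(-28, -38)) + 2163 = ((-72 + 3*15) + (-28 + 2*(-38))) + 2163 = ((-72 + 45) + (-28 - 76)) + 2163 = (-27 - 104) + 2163 = -131 + 2163 = 2032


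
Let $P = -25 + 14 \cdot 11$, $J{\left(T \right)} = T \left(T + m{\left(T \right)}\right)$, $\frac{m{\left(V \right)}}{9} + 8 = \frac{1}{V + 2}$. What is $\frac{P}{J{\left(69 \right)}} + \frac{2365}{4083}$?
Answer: $- \frac{152091}{2128604} \approx -0.071451$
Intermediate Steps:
$m{\left(V \right)} = -72 + \frac{9}{2 + V}$ ($m{\left(V \right)} = -72 + \frac{9}{V + 2} = -72 + \frac{9}{2 + V}$)
$J{\left(T \right)} = T \left(T + \frac{9 \left(-15 - 8 T\right)}{2 + T}\right)$
$P = 129$ ($P = -25 + 154 = 129$)
$\frac{P}{J{\left(69 \right)}} + \frac{2365}{4083} = \frac{129}{69 \frac{1}{2 + 69} \left(-135 + 69^{2} - 4830\right)} + \frac{2365}{4083} = \frac{129}{69 \cdot \frac{1}{71} \left(-135 + 4761 - 4830\right)} + 2365 \cdot \frac{1}{4083} = \frac{129}{69 \cdot \frac{1}{71} \left(-204\right)} + \frac{2365}{4083} = \frac{129}{- \frac{14076}{71}} + \frac{2365}{4083} = 129 \left(- \frac{71}{14076}\right) + \frac{2365}{4083} = - \frac{3053}{4692} + \frac{2365}{4083} = - \frac{152091}{2128604}$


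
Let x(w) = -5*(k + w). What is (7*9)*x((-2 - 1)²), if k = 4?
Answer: -4095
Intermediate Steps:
x(w) = -20 - 5*w (x(w) = -5*(4 + w) = -20 - 5*w)
(7*9)*x((-2 - 1)²) = (7*9)*(-20 - 5*(-2 - 1)²) = 63*(-20 - 5*(-3)²) = 63*(-20 - 5*9) = 63*(-20 - 45) = 63*(-65) = -4095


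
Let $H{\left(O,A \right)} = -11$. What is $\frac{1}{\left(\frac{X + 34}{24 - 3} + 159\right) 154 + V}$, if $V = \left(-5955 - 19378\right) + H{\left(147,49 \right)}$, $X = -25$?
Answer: $- \frac{1}{792} \approx -0.0012626$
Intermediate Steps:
$V = -25344$ ($V = \left(-5955 - 19378\right) - 11 = -25333 - 11 = -25344$)
$\frac{1}{\left(\frac{X + 34}{24 - 3} + 159\right) 154 + V} = \frac{1}{\left(\frac{-25 + 34}{24 - 3} + 159\right) 154 - 25344} = \frac{1}{\left(\frac{9}{21} + 159\right) 154 - 25344} = \frac{1}{\left(9 \cdot \frac{1}{21} + 159\right) 154 - 25344} = \frac{1}{\left(\frac{3}{7} + 159\right) 154 - 25344} = \frac{1}{\frac{1116}{7} \cdot 154 - 25344} = \frac{1}{24552 - 25344} = \frac{1}{-792} = - \frac{1}{792}$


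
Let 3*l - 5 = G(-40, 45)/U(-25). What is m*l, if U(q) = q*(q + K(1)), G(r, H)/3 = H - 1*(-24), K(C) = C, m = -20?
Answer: -1069/30 ≈ -35.633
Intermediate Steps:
G(r, H) = 72 + 3*H (G(r, H) = 3*(H - 1*(-24)) = 3*(H + 24) = 3*(24 + H) = 72 + 3*H)
U(q) = q*(1 + q) (U(q) = q*(q + 1) = q*(1 + q))
l = 1069/600 (l = 5/3 + ((72 + 3*45)/((-25*(1 - 25))))/3 = 5/3 + ((72 + 135)/((-25*(-24))))/3 = 5/3 + (207/600)/3 = 5/3 + (207*(1/600))/3 = 5/3 + (⅓)*(69/200) = 5/3 + 23/200 = 1069/600 ≈ 1.7817)
m*l = -20*1069/600 = -1069/30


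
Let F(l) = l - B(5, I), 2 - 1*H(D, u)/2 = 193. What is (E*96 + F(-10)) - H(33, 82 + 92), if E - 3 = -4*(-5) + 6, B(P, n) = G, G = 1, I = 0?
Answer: 3155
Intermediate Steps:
B(P, n) = 1
H(D, u) = -382 (H(D, u) = 4 - 2*193 = 4 - 386 = -382)
F(l) = -1 + l (F(l) = l - 1*1 = l - 1 = -1 + l)
E = 29 (E = 3 + (-4*(-5) + 6) = 3 + (20 + 6) = 3 + 26 = 29)
(E*96 + F(-10)) - H(33, 82 + 92) = (29*96 + (-1 - 10)) - 1*(-382) = (2784 - 11) + 382 = 2773 + 382 = 3155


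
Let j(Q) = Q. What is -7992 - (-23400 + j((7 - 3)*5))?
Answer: 15388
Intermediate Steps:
-7992 - (-23400 + j((7 - 3)*5)) = -7992 - (-23400 + (7 - 3)*5) = -7992 - (-23400 + 4*5) = -7992 - (-23400 + 20) = -7992 - 1*(-23380) = -7992 + 23380 = 15388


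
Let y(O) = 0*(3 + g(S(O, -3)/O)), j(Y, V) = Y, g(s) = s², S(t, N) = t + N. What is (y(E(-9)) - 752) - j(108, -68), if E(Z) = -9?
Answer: -860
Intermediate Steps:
S(t, N) = N + t
y(O) = 0 (y(O) = 0*(3 + ((-3 + O)/O)²) = 0*(3 + (-3 + O)²/O²) = 0)
(y(E(-9)) - 752) - j(108, -68) = (0 - 752) - 1*108 = -752 - 108 = -860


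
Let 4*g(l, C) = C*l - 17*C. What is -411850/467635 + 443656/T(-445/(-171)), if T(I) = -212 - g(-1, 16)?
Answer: -211761972/66805 ≈ -3169.9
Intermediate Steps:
g(l, C) = -17*C/4 + C*l/4 (g(l, C) = (C*l - 17*C)/4 = (-17*C + C*l)/4 = -17*C/4 + C*l/4)
T(I) = -140 (T(I) = -212 - 16*(-17 - 1)/4 = -212 - 16*(-18)/4 = -212 - 1*(-72) = -212 + 72 = -140)
-411850/467635 + 443656/T(-445/(-171)) = -411850/467635 + 443656/(-140) = -411850*1/467635 + 443656*(-1/140) = -82370/93527 - 110914/35 = -211761972/66805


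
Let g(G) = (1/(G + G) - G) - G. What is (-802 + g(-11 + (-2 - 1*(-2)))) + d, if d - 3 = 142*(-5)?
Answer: -32715/22 ≈ -1487.0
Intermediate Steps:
g(G) = 1/(2*G) - 2*G (g(G) = (1/(2*G) - G) - G = 1/(2*G) - 2*G)
d = -707 (d = 3 + 142*(-5) = 3 - 710 = -707)
(-802 + g(-11 + (-2 - 1*(-2)))) + d = (-802 + (1/(2*(-11 + (-2 - 1*(-2)))) - 2*(-11 + (-2 - 1*(-2))))) - 707 = (-802 + (1/(2*(-11 + (-2 + 2))) - 2*(-11 + (-2 + 2)))) - 707 = (-802 + (1/(2*(-11 + 0)) - 2*(-11 + 0))) - 707 = (-802 + ((1/2)/(-11) - 2*(-11))) - 707 = (-802 + ((1/2)*(-1/11) + 22)) - 707 = (-802 + (-1/22 + 22)) - 707 = (-802 + 483/22) - 707 = -17161/22 - 707 = -32715/22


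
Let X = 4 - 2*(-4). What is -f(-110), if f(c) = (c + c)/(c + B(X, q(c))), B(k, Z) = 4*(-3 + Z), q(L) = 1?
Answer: -110/59 ≈ -1.8644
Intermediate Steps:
X = 12 (X = 4 + 8 = 12)
B(k, Z) = -12 + 4*Z
f(c) = 2*c/(-8 + c) (f(c) = (c + c)/(c + (-12 + 4*1)) = (2*c)/(c + (-12 + 4)) = (2*c)/(c - 8) = (2*c)/(-8 + c) = 2*c/(-8 + c))
-f(-110) = -2*(-110)/(-8 - 110) = -2*(-110)/(-118) = -2*(-110)*(-1)/118 = -1*110/59 = -110/59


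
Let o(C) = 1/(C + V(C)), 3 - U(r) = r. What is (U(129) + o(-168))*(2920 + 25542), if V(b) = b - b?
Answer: -43036577/12 ≈ -3.5864e+6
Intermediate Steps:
V(b) = 0
U(r) = 3 - r
o(C) = 1/C (o(C) = 1/(C + 0) = 1/C)
(U(129) + o(-168))*(2920 + 25542) = ((3 - 1*129) + 1/(-168))*(2920 + 25542) = ((3 - 129) - 1/168)*28462 = (-126 - 1/168)*28462 = -21169/168*28462 = -43036577/12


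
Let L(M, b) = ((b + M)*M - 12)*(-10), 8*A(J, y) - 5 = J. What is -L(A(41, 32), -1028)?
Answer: -471195/8 ≈ -58899.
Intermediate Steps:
A(J, y) = 5/8 + J/8
L(M, b) = 120 - 10*M*(M + b) (L(M, b) = ((M + b)*M - 12)*(-10) = (M*(M + b) - 12)*(-10) = (-12 + M*(M + b))*(-10) = 120 - 10*M*(M + b))
-L(A(41, 32), -1028) = -(120 - 10*(5/8 + (⅛)*41)² - 10*(5/8 + (⅛)*41)*(-1028)) = -(120 - 10*(5/8 + 41/8)² - 10*(5/8 + 41/8)*(-1028)) = -(120 - 10*(23/4)² - 10*23/4*(-1028)) = -(120 - 10*529/16 + 59110) = -(120 - 2645/8 + 59110) = -1*471195/8 = -471195/8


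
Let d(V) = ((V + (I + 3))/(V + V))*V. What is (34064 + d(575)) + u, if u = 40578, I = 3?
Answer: 149865/2 ≈ 74933.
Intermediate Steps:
d(V) = 3 + V/2 (d(V) = ((V + (3 + 3))/(V + V))*V = ((V + 6)/((2*V)))*V = ((6 + V)*(1/(2*V)))*V = ((6 + V)/(2*V))*V = 3 + V/2)
(34064 + d(575)) + u = (34064 + (3 + (½)*575)) + 40578 = (34064 + (3 + 575/2)) + 40578 = (34064 + 581/2) + 40578 = 68709/2 + 40578 = 149865/2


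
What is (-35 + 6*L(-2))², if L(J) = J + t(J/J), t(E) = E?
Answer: 1681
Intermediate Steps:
L(J) = 1 + J (L(J) = J + J/J = J + 1 = 1 + J)
(-35 + 6*L(-2))² = (-35 + 6*(1 - 2))² = (-35 + 6*(-1))² = (-35 - 6)² = (-41)² = 1681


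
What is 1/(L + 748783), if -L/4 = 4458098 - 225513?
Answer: -1/16181557 ≈ -6.1799e-8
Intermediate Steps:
L = -16930340 (L = -4*(4458098 - 225513) = -4*4232585 = -16930340)
1/(L + 748783) = 1/(-16930340 + 748783) = 1/(-16181557) = -1/16181557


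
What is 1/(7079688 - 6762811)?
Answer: 1/316877 ≈ 3.1558e-6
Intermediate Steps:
1/(7079688 - 6762811) = 1/316877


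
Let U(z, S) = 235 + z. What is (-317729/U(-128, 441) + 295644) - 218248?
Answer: 7963643/107 ≈ 74427.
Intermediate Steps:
(-317729/U(-128, 441) + 295644) - 218248 = (-317729/(235 - 128) + 295644) - 218248 = (-317729/107 + 295644) - 218248 = 31316179/107 - 218248 = 7963643/107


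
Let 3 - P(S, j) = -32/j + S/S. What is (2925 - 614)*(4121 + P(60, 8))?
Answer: 9537497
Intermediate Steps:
P(S, j) = 2 + 32/j (P(S, j) = 3 - (-32/j + S/S) = 3 - (-32/j + 1) = 3 - (1 - 32/j) = 3 + (-1 + 32/j) = 2 + 32/j)
(2925 - 614)*(4121 + P(60, 8)) = (2925 - 614)*(4121 + (2 + 32/8)) = 2311*(4121 + (2 + 32*(1/8))) = 2311*(4121 + (2 + 4)) = 2311*(4121 + 6) = 2311*4127 = 9537497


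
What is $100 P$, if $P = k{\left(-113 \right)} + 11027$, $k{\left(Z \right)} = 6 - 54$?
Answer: $1097900$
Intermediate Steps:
$k{\left(Z \right)} = -48$ ($k{\left(Z \right)} = 6 - 54 = -48$)
$P = 10979$ ($P = -48 + 11027 = 10979$)
$100 P = 100 \cdot 10979 = 1097900$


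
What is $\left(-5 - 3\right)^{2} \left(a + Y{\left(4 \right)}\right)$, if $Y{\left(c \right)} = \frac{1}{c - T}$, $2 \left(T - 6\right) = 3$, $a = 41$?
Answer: $\frac{18240}{7} \approx 2605.7$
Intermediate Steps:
$T = \frac{15}{2}$ ($T = 6 + \frac{1}{2} \cdot 3 = 6 + \frac{3}{2} = \frac{15}{2} \approx 7.5$)
$Y{\left(c \right)} = \frac{1}{- \frac{15}{2} + c}$ ($Y{\left(c \right)} = \frac{1}{c - \frac{15}{2}} = \frac{1}{- \frac{15}{2} + c}$)
$\left(-5 - 3\right)^{2} \left(a + Y{\left(4 \right)}\right) = \left(-5 - 3\right)^{2} \left(41 + \frac{2}{-15 + 2 \cdot 4}\right) = \left(-8\right)^{2} \left(41 + \frac{2}{-15 + 8}\right) = 64 \left(41 + \frac{2}{-7}\right) = 64 \left(41 + 2 \left(- \frac{1}{7}\right)\right) = 64 \left(41 - \frac{2}{7}\right) = 64 \cdot \frac{285}{7} = \frac{18240}{7}$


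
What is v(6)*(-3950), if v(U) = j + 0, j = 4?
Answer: -15800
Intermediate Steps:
v(U) = 4 (v(U) = 4 + 0 = 4)
v(6)*(-3950) = 4*(-3950) = -15800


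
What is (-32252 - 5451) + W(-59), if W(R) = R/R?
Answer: -37702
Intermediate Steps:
W(R) = 1
(-32252 - 5451) + W(-59) = (-32252 - 5451) + 1 = -37703 + 1 = -37702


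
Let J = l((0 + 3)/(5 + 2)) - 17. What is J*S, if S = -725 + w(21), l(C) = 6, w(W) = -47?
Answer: 8492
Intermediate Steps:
S = -772 (S = -725 - 47 = -772)
J = -11 (J = 6 - 17 = -11)
J*S = -11*(-772) = 8492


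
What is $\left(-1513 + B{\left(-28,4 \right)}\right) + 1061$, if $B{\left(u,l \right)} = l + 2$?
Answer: $-446$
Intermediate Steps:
$B{\left(u,l \right)} = 2 + l$
$\left(-1513 + B{\left(-28,4 \right)}\right) + 1061 = \left(-1513 + \left(2 + 4\right)\right) + 1061 = \left(-1513 + 6\right) + 1061 = -1507 + 1061 = -446$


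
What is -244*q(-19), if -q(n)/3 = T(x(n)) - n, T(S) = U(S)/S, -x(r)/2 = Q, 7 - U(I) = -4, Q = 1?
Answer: 9882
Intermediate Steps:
U(I) = 11 (U(I) = 7 - 1*(-4) = 7 + 4 = 11)
x(r) = -2 (x(r) = -2*1 = -2)
T(S) = 11/S
q(n) = 33/2 + 3*n (q(n) = -3*(11/(-2) - n) = -3*(11*(-1/2) - n) = -3*(-11/2 - n) = 33/2 + 3*n)
-244*q(-19) = -244*(33/2 + 3*(-19)) = -244*(33/2 - 57) = -244*(-81/2) = 9882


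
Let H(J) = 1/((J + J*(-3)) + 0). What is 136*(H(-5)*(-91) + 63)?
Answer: 36652/5 ≈ 7330.4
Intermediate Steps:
H(J) = -1/(2*J) (H(J) = 1/((J - 3*J) + 0) = 1/(-2*J + 0) = 1/(-2*J) = -1/(2*J))
136*(H(-5)*(-91) + 63) = 136*(-½/(-5)*(-91) + 63) = 136*(-½*(-⅕)*(-91) + 63) = 136*((⅒)*(-91) + 63) = 136*(-91/10 + 63) = 136*(539/10) = 36652/5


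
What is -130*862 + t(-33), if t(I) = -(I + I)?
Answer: -111994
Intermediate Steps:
t(I) = -2*I
-130*862 + t(-33) = -130*862 - 2*(-33) = -112060 + 66 = -111994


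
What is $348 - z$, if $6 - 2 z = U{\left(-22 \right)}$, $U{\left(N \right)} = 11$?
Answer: $\frac{701}{2} \approx 350.5$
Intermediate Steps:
$z = - \frac{5}{2}$ ($z = 3 - \frac{11}{2} = - \frac{5}{2} \approx -2.5$)
$348 - z = 348 - - \frac{5}{2} = 348 + \frac{5}{2} = \frac{701}{2}$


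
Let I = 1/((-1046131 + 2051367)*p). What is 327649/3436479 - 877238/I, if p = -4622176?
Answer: 14007016556388833741994721/3436479 ≈ 4.0760e+18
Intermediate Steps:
I = -1/4646377713536 (I = 1/((-1046131 + 2051367)*(-4622176)) = -1/4622176/1005236 = (1/1005236)*(-1/4622176) = -1/4646377713536 ≈ -2.1522e-13)
327649/3436479 - 877238/I = 327649/3436479 - 877238/(-1/4646377713536) = 327649*(1/3436479) - 877238*(-4646377713536) = 327649/3436479 + 4075979092666893568 = 14007016556388833741994721/3436479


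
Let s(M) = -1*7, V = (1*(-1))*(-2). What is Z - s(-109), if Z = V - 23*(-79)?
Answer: 1826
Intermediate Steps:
V = 2 (V = -1*(-2) = 2)
s(M) = -7
Z = 1819 (Z = 2 - 23*(-79) = 2 + 1817 = 1819)
Z - s(-109) = 1819 - 1*(-7) = 1819 + 7 = 1826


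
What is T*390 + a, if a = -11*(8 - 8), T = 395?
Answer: 154050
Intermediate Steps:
a = 0 (a = -11*0 = 0)
T*390 + a = 395*390 + 0 = 154050 + 0 = 154050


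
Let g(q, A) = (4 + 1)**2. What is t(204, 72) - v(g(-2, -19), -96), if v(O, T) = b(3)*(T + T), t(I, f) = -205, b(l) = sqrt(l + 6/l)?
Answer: -205 + 192*sqrt(5) ≈ 224.32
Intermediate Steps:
g(q, A) = 25 (g(q, A) = 5**2 = 25)
v(O, T) = 2*T*sqrt(5) (v(O, T) = sqrt(3 + 6/3)*(T + T) = sqrt(3 + 6*(1/3))*(2*T) = sqrt(3 + 2)*(2*T) = sqrt(5)*(2*T) = 2*T*sqrt(5))
t(204, 72) - v(g(-2, -19), -96) = -205 - 2*(-96)*sqrt(5) = -205 - (-192)*sqrt(5) = -205 + 192*sqrt(5)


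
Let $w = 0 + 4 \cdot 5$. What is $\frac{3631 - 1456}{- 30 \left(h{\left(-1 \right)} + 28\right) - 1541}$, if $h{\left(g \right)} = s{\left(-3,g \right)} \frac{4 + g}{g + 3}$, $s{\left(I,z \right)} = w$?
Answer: $- \frac{2175}{3281} \approx -0.66291$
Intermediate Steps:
$w = 20$ ($w = 0 + 20 = 20$)
$s{\left(I,z \right)} = 20$
$h{\left(g \right)} = \frac{20 \left(4 + g\right)}{3 + g}$ ($h{\left(g \right)} = 20 \frac{4 + g}{g + 3} = 20 \frac{4 + g}{3 + g} = \frac{20 \left(4 + g\right)}{3 + g}$)
$\frac{3631 - 1456}{- 30 \left(h{\left(-1 \right)} + 28\right) - 1541} = \frac{3631 - 1456}{- 30 \left(\frac{20 \left(4 - 1\right)}{3 - 1} + 28\right) - 1541} = \frac{2175}{- 30 \left(20 \cdot \frac{1}{2} \cdot 3 + 28\right) - 1541} = \frac{2175}{- 30 \left(30 + 28\right) - 1541} = \frac{2175}{\left(-30\right) 58 - 1541} = \frac{2175}{-1740 - 1541} = \frac{2175}{-3281} = 2175 \left(- \frac{1}{3281}\right) = - \frac{2175}{3281}$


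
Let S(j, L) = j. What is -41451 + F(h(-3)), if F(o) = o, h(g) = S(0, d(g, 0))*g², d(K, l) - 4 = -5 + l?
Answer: -41451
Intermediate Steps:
d(K, l) = -1 + l (d(K, l) = 4 + (-5 + l) = -1 + l)
h(g) = 0 (h(g) = 0*g² = 0)
-41451 + F(h(-3)) = -41451 + 0 = -41451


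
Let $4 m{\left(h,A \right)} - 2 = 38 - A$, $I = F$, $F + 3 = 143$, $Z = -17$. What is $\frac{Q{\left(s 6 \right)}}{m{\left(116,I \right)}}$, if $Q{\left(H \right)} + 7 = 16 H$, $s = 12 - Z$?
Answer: $- \frac{2777}{25} \approx -111.08$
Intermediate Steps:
$F = 140$ ($F = -3 + 143 = 140$)
$s = 29$ ($s = 12 - -17 = 12 + 17 = 29$)
$I = 140$
$m{\left(h,A \right)} = 10 - \frac{A}{4}$ ($m{\left(h,A \right)} = \frac{1}{2} + \frac{38 - A}{4} = \frac{1}{2} - \left(- \frac{19}{2} + \frac{A}{4}\right) = 10 - \frac{A}{4}$)
$Q{\left(H \right)} = -7 + 16 H$
$\frac{Q{\left(s 6 \right)}}{m{\left(116,I \right)}} = \frac{-7 + 16 \cdot 29 \cdot 6}{10 - 35} = \frac{-7 + 16 \cdot 174}{10 - 35} = \frac{-7 + 2784}{-25} = 2777 \left(- \frac{1}{25}\right) = - \frac{2777}{25}$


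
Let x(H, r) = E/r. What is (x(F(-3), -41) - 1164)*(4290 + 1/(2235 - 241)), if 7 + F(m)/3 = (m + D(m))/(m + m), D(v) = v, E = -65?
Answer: -407687524999/81754 ≈ -4.9868e+6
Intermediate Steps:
F(m) = -18 (F(m) = -21 + 3*((m + m)/(m + m)) = -21 + 3*((2*m)/((2*m))) = -21 + 3*((2*m)*(1/(2*m))) = -21 + 3*1 = -21 + 3 = -18)
x(H, r) = -65/r
(x(F(-3), -41) - 1164)*(4290 + 1/(2235 - 241)) = (-65/(-41) - 1164)*(4290 + 1/(2235 - 241)) = (-65*(-1/41) - 1164)*(4290 + 1/1994) = (65/41 - 1164)*(4290 + 1/1994) = -47659/41*8554261/1994 = -407687524999/81754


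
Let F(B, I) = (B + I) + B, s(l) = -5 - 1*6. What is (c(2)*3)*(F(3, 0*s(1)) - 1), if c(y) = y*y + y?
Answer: 90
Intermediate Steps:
s(l) = -11 (s(l) = -5 - 6 = -11)
c(y) = y + y² (c(y) = y² + y = y + y²)
F(B, I) = I + 2*B
(c(2)*3)*(F(3, 0*s(1)) - 1) = ((2*(1 + 2))*3)*((0*(-11) + 2*3) - 1) = ((2*3)*3)*((0 + 6) - 1) = (6*3)*(6 - 1) = 18*5 = 90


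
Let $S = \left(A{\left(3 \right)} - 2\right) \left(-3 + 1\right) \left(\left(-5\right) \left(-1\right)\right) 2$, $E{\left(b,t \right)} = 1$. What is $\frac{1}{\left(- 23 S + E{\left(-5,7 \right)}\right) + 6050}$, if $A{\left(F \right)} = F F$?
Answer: $\frac{1}{9271} \approx 0.00010786$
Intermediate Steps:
$A{\left(F \right)} = F^{2}$
$S = -140$ ($S = \left(3^{2} - 2\right) \left(-3 + 1\right) \left(\left(-5\right) \left(-1\right)\right) 2 = \left(9 - 2\right) \left(-2\right) 5 \cdot 2 = 7 \left(-2\right) 5 \cdot 2 = \left(-14\right) 5 \cdot 2 = \left(-70\right) 2 = -140$)
$\frac{1}{\left(- 23 S + E{\left(-5,7 \right)}\right) + 6050} = \frac{1}{\left(\left(-23\right) \left(-140\right) + 1\right) + 6050} = \frac{1}{\left(3220 + 1\right) + 6050} = \frac{1}{3221 + 6050} = \frac{1}{9271}$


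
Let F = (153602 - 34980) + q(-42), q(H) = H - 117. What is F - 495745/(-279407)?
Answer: 33099887186/279407 ≈ 1.1846e+5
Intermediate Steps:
q(H) = -117 + H
F = 118463 (F = (153602 - 34980) + (-117 - 42) = 118622 - 159 = 118463)
F - 495745/(-279407) = 118463 - 495745/(-279407) = 118463 - 495745*(-1/279407) = 118463 + 495745/279407 = 33099887186/279407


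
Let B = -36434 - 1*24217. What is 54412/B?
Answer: -54412/60651 ≈ -0.89713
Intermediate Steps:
B = -60651 (B = -36434 - 24217 = -60651)
54412/B = 54412/(-60651) = 54412*(-1/60651) = -54412/60651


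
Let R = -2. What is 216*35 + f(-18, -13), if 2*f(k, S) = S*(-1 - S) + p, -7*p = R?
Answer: 52375/7 ≈ 7482.1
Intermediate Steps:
p = 2/7 (p = -⅐*(-2) = 2/7 ≈ 0.28571)
f(k, S) = ⅐ + S*(-1 - S)/2 (f(k, S) = (S*(-1 - S) + 2/7)/2 = (2/7 + S*(-1 - S))/2 = ⅐ + S*(-1 - S)/2)
216*35 + f(-18, -13) = 216*35 + (⅐ - ½*(-13) - ½*(-13)²) = 7560 + (⅐ + 13/2 - ½*169) = 7560 + (⅐ + 13/2 - 169/2) = 7560 - 545/7 = 52375/7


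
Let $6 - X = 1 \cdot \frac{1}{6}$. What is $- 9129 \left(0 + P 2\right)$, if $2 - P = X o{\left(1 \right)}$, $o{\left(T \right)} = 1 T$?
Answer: $69989$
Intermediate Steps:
$o{\left(T \right)} = T$
$X = \frac{35}{6}$ ($X = 6 - 1 \cdot \frac{1}{6} = 6 - \frac{1}{6} = \frac{35}{6} \approx 5.8333$)
$P = - \frac{23}{6}$ ($P = 2 - \frac{35}{6} \cdot 1 = 2 - \frac{35}{6} = - \frac{23}{6} \approx -3.8333$)
$- 9129 \left(0 + P 2\right) = - 9129 \left(0 - \frac{23}{3}\right) = \left(-9129\right) \left(- \frac{23}{3}\right) = 69989$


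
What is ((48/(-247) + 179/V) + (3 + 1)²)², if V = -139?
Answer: 248445424249/1178754889 ≈ 210.77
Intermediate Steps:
((48/(-247) + 179/V) + (3 + 1)²)² = ((48/(-247) + 179/(-139)) + (3 + 1)²)² = ((48*(-1/247) + 179*(-1/139)) + 4²)² = ((-48/247 - 179/139) + 16)² = (-50885/34333 + 16)² = (498443/34333)² = 248445424249/1178754889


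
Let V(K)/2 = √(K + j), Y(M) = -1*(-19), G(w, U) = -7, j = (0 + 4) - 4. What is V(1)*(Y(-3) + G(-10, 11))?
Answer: 24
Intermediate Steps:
j = 0 (j = 4 - 4 = 0)
Y(M) = 19
V(K) = 2*√K (V(K) = 2*√(K + 0) = 2*√K)
V(1)*(Y(-3) + G(-10, 11)) = (2*√1)*(19 - 7) = (2*1)*12 = 2*12 = 24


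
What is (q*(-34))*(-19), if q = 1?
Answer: 646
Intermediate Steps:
(q*(-34))*(-19) = (1*(-34))*(-19) = -34*(-19) = 646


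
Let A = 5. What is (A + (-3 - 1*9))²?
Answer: 49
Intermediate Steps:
(A + (-3 - 1*9))² = (5 + (-3 - 1*9))² = (5 + (-3 - 9))² = (5 - 12)² = (-7)² = 49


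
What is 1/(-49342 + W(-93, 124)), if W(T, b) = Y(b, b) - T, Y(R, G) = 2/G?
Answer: -62/3053437 ≈ -2.0305e-5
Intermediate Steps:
W(T, b) = -T + 2/b (W(T, b) = 2/b - T = -T + 2/b)
1/(-49342 + W(-93, 124)) = 1/(-49342 + (-1*(-93) + 2/124)) = 1/(-49342 + (93 + 2*(1/124))) = 1/(-49342 + (93 + 1/62)) = 1/(-49342 + 5767/62) = 1/(-3053437/62) = -62/3053437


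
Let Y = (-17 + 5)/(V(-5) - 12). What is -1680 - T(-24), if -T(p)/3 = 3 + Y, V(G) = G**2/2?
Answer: -1743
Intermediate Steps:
V(G) = G**2/2
Y = -24 (Y = (-17 + 5)/((1/2)*(-5)**2 - 12) = -12/((1/2)*25 - 12) = -12/(25/2 - 12) = -12/1/2 = -12*2 = -24)
T(p) = 63 (T(p) = -3*(3 - 24) = -3*(-21) = 63)
-1680 - T(-24) = -1680 - 1*63 = -1680 - 63 = -1743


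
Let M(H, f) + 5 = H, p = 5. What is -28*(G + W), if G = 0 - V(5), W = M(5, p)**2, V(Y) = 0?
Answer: 0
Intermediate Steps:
M(H, f) = -5 + H
W = 0 (W = (-5 + 5)**2 = 0**2 = 0)
G = 0 (G = 0 - 1*0 = 0 + 0 = 0)
-28*(G + W) = -28*(0 + 0) = -28*0 = 0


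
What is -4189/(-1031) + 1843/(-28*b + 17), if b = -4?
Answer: 2440514/132999 ≈ 18.350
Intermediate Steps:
-4189/(-1031) + 1843/(-28*b + 17) = -4189/(-1031) + 1843/(-28*(-4) + 17) = -4189*(-1/1031) + 1843/(112 + 17) = 4189/1031 + 1843/129 = 2440514/132999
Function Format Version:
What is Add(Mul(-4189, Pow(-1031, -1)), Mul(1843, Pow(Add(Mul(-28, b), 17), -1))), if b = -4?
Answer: Rational(2440514, 132999) ≈ 18.350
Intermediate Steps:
Add(Mul(-4189, Pow(-1031, -1)), Mul(1843, Pow(Add(Mul(-28, b), 17), -1))) = Add(Mul(-4189, Pow(-1031, -1)), Mul(1843, Pow(Add(Mul(-28, -4), 17), -1))) = Add(Mul(-4189, Rational(-1, 1031)), Mul(1843, Pow(Add(112, 17), -1))) = Add(Rational(4189, 1031), Mul(1843, Pow(129, -1))) = Add(Rational(4189, 1031), Mul(1843, Rational(1, 129))) = Add(Rational(4189, 1031), Rational(1843, 129)) = Rational(2440514, 132999)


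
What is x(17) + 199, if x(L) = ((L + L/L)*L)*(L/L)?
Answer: 505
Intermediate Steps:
x(L) = L*(1 + L) (x(L) = ((L + 1)*L)*1 = ((1 + L)*L)*1 = (L*(1 + L))*1 = L*(1 + L))
x(17) + 199 = 17*(1 + 17) + 199 = 17*18 + 199 = 306 + 199 = 505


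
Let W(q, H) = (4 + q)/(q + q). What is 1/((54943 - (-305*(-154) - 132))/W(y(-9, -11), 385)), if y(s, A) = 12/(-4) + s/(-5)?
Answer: -7/48630 ≈ -0.00014394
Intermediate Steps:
y(s, A) = -3 - s/5 (y(s, A) = 12*(-¼) + s*(-⅕) = -3 - s/5)
W(q, H) = (4 + q)/(2*q) (W(q, H) = (4 + q)/((2*q)) = (4 + q)*(1/(2*q)) = (4 + q)/(2*q))
1/((54943 - (-305*(-154) - 132))/W(y(-9, -11), 385)) = 1/((54943 - (-305*(-154) - 132))/(((4 + (-3 - ⅕*(-9)))/(2*(-3 - ⅕*(-9)))))) = 1/((54943 - (46970 - 132))/(((4 + (-3 + 9/5))/(2*(-3 + 9/5))))) = 1/((54943 - 1*46838)/(((4 - 6/5)/(2*(-6/5))))) = 1/((54943 - 46838)/(((½)*(-⅚)*(14/5)))) = 1/(8105/(-7/6)) = 1/(8105*(-6/7)) = 1/(-48630/7) = -7/48630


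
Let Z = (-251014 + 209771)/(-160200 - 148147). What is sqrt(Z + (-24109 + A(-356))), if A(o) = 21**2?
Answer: I*sqrt(2250290367020891)/308347 ≈ 153.84*I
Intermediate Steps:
A(o) = 441
Z = 41243/308347 (Z = -41243/(-308347) = -41243*(-1/308347) = 41243/308347 ≈ 0.13376)
sqrt(Z + (-24109 + A(-356))) = sqrt(41243/308347 + (-24109 + 441)) = sqrt(41243/308347 - 23668) = sqrt(-7297915553/308347) = I*sqrt(2250290367020891)/308347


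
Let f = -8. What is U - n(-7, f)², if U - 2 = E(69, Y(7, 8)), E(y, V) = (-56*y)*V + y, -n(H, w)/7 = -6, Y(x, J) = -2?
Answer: 6035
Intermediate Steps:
n(H, w) = 42 (n(H, w) = -7*(-6) = 42)
E(y, V) = y - 56*V*y (E(y, V) = -56*V*y + y = y - 56*V*y)
U = 7799 (U = 2 + 69*(1 - 56*(-2)) = 2 + 69*(1 + 112) = 2 + 69*113 = 2 + 7797 = 7799)
U - n(-7, f)² = 7799 - 1*42² = 7799 - 1*1764 = 7799 - 1764 = 6035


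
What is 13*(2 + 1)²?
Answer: 117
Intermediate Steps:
13*(2 + 1)² = 13*3² = 13*9 = 117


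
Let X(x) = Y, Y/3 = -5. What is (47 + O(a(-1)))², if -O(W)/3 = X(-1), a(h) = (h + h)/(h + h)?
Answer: 8464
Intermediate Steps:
Y = -15 (Y = 3*(-5) = -15)
X(x) = -15
a(h) = 1 (a(h) = (2*h)/((2*h)) = (2*h)*(1/(2*h)) = 1)
O(W) = 45 (O(W) = -3*(-15) = 45)
(47 + O(a(-1)))² = (47 + 45)² = 92² = 8464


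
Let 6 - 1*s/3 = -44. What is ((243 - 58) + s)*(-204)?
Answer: -68340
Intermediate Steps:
s = 150 (s = 18 - 3*(-44) = 18 + 132 = 150)
((243 - 58) + s)*(-204) = ((243 - 58) + 150)*(-204) = (185 + 150)*(-204) = 335*(-204) = -68340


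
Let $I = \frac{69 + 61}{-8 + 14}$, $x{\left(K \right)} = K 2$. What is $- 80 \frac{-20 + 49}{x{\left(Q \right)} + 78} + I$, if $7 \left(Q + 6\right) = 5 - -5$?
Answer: $- \frac{8695}{723} \approx -12.026$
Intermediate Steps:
$Q = - \frac{32}{7}$ ($Q = -6 + \frac{5 - -5}{7} = -6 + \frac{5 + 5}{7} = -6 + \frac{1}{7} \cdot 10 = -6 + \frac{10}{7} = - \frac{32}{7} \approx -4.5714$)
$x{\left(K \right)} = 2 K$
$I = \frac{65}{3}$ ($I = \frac{130}{6} = 130 \cdot \frac{1}{6} = \frac{65}{3} \approx 21.667$)
$- 80 \frac{-20 + 49}{x{\left(Q \right)} + 78} + I = - 80 \frac{-20 + 49}{2 \left(- \frac{32}{7}\right) + 78} + \frac{65}{3} = - 80 \frac{29}{- \frac{64}{7} + 78} + \frac{65}{3} = - 80 \frac{29}{\frac{482}{7}} + \frac{65}{3} = - 80 \cdot 29 \cdot \frac{7}{482} + \frac{65}{3} = \left(-80\right) \frac{203}{482} + \frac{65}{3} = - \frac{8120}{241} + \frac{65}{3} = - \frac{8695}{723}$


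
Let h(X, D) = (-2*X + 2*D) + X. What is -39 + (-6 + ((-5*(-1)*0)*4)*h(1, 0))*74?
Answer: -483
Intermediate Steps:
h(X, D) = -X + 2*D
-39 + (-6 + ((-5*(-1)*0)*4)*h(1, 0))*74 = -39 + (-6 + ((-5*(-1)*0)*4)*(-1*1 + 2*0))*74 = -39 + (-6 + ((5*0)*4)*(-1 + 0))*74 = -39 + (-6 + (0*4)*(-1))*74 = -39 + (-6 + 0*(-1))*74 = -39 + (-6 + 0)*74 = -39 - 6*74 = -39 - 444 = -483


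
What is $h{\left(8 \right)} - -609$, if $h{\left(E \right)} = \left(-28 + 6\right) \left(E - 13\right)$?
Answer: $719$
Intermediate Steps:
$h{\left(E \right)} = 286 - 22 E$ ($h{\left(E \right)} = - 22 \left(-13 + E\right) = 286 - 22 E$)
$h{\left(8 \right)} - -609 = \left(286 - 176\right) - -609 = \left(286 - 176\right) + 609 = 110 + 609 = 719$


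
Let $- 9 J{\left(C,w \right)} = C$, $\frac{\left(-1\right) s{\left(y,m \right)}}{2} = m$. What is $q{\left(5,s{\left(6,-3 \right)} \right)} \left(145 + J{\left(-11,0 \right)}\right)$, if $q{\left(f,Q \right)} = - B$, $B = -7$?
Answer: $\frac{9212}{9} \approx 1023.6$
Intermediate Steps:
$s{\left(y,m \right)} = - 2 m$
$q{\left(f,Q \right)} = 7$ ($q{\left(f,Q \right)} = \left(-1\right) \left(-7\right) = 7$)
$J{\left(C,w \right)} = - \frac{C}{9}$
$q{\left(5,s{\left(6,-3 \right)} \right)} \left(145 + J{\left(-11,0 \right)}\right) = 7 \left(145 - - \frac{11}{9}\right) = 7 \left(145 + \frac{11}{9}\right) = 7 \cdot \frac{1316}{9} = \frac{9212}{9}$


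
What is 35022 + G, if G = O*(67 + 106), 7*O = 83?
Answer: 259513/7 ≈ 37073.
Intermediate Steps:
O = 83/7 (O = (1/7)*83 = 83/7 ≈ 11.857)
G = 14359/7 (G = 83*(67 + 106)/7 = (83/7)*173 = 14359/7 ≈ 2051.3)
35022 + G = 35022 + 14359/7 = 259513/7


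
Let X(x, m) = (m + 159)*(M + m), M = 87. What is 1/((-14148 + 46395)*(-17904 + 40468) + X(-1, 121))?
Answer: 1/727679548 ≈ 1.3742e-9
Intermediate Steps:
X(x, m) = (87 + m)*(159 + m) (X(x, m) = (m + 159)*(87 + m) = (159 + m)*(87 + m) = (87 + m)*(159 + m))
1/((-14148 + 46395)*(-17904 + 40468) + X(-1, 121)) = 1/((-14148 + 46395)*(-17904 + 40468) + (13833 + 121² + 246*121)) = 1/(32247*22564 + (13833 + 14641 + 29766)) = 1/(727621308 + 58240) = 1/727679548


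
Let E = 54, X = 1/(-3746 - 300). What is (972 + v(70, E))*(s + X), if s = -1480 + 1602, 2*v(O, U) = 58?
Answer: 70586373/578 ≈ 1.2212e+5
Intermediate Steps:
X = -1/4046 (X = 1/(-4046) = -1/4046 ≈ -0.00024716)
v(O, U) = 29 (v(O, U) = (1/2)*58 = 29)
s = 122
(972 + v(70, E))*(s + X) = (972 + 29)*(122 - 1/4046) = 1001*(493611/4046) = 70586373/578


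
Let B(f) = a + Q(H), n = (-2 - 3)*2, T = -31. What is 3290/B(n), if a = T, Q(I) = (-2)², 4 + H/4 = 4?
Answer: -3290/27 ≈ -121.85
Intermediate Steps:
H = 0 (H = -16 + 4*4 = -16 + 16 = 0)
Q(I) = 4
n = -10 (n = -5*2 = -10)
a = -31
B(f) = -27 (B(f) = -31 + 4 = -27)
3290/B(n) = 3290/(-27) = 3290*(-1/27) = -3290/27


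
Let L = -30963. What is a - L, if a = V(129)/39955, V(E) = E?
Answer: 1237126794/39955 ≈ 30963.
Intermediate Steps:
a = 129/39955 ≈ 0.0032286
a - L = 129/39955 - 1*(-30963) = 129/39955 + 30963 = 1237126794/39955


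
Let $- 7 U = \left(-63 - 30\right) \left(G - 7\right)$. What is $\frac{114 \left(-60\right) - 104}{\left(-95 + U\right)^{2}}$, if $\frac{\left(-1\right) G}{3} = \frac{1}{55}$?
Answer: $- \frac{1029274400}{5279330281} \approx -0.19496$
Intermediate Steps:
$G = - \frac{3}{55} \approx -0.054545$
$U = - \frac{36084}{385}$ ($U = - \frac{\left(-63 - 30\right) \left(- \frac{3}{55} - 7\right)}{7} = - \frac{\left(-93\right) \left(- \frac{388}{55}\right)}{7} = \left(- \frac{1}{7}\right) \frac{36084}{55} = - \frac{36084}{385} \approx -93.725$)
$\frac{114 \left(-60\right) - 104}{\left(-95 + U\right)^{2}} = \frac{114 \left(-60\right) - 104}{\left(-95 - \frac{36084}{385}\right)^{2}} = \frac{-6840 - 104}{\left(- \frac{72659}{385}\right)^{2}} = - \frac{6944}{\frac{5279330281}{148225}} = \left(-6944\right) \frac{148225}{5279330281} = - \frac{1029274400}{5279330281}$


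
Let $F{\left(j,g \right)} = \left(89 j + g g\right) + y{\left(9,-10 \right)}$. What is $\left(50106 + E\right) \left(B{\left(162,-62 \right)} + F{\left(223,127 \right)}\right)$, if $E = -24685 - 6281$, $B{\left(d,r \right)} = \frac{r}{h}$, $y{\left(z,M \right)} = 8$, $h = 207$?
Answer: $\frac{47522233880}{69} \approx 6.8873 \cdot 10^{8}$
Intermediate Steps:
$B{\left(d,r \right)} = \frac{r}{207}$
$F{\left(j,g \right)} = 8 + g^{2} + 89 j$ ($F{\left(j,g \right)} = \left(89 j + g g\right) + 8 = \left(89 j + g^{2}\right) + 8 = \left(g^{2} + 89 j\right) + 8 = 8 + g^{2} + 89 j$)
$E = -30966$
$\left(50106 + E\right) \left(B{\left(162,-62 \right)} + F{\left(223,127 \right)}\right) = \left(50106 - 30966\right) \left(\frac{1}{207} \left(-62\right) + \left(8 + 127^{2} + 89 \cdot 223\right)\right) = 19140 \left(- \frac{62}{207} + \left(8 + 16129 + 19847\right)\right) = 19140 \left(- \frac{62}{207} + 35984\right) = 19140 \cdot \frac{7448626}{207} = \frac{47522233880}{69}$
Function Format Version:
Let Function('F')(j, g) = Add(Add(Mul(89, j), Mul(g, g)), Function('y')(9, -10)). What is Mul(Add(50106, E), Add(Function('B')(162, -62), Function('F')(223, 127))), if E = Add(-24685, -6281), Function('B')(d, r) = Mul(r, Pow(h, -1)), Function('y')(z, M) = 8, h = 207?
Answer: Rational(47522233880, 69) ≈ 6.8873e+8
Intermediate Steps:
Function('B')(d, r) = Mul(Rational(1, 207), r) (Function('B')(d, r) = Mul(r, Pow(207, -1)) = Mul(r, Rational(1, 207)) = Mul(Rational(1, 207), r))
Function('F')(j, g) = Add(8, Pow(g, 2), Mul(89, j)) (Function('F')(j, g) = Add(Add(Mul(89, j), Mul(g, g)), 8) = Add(Add(Mul(89, j), Pow(g, 2)), 8) = Add(Add(Pow(g, 2), Mul(89, j)), 8) = Add(8, Pow(g, 2), Mul(89, j)))
E = -30966
Mul(Add(50106, E), Add(Function('B')(162, -62), Function('F')(223, 127))) = Mul(Add(50106, -30966), Add(Mul(Rational(1, 207), -62), Add(8, Pow(127, 2), Mul(89, 223)))) = Mul(19140, Add(Rational(-62, 207), Add(8, 16129, 19847))) = Mul(19140, Add(Rational(-62, 207), 35984)) = Mul(19140, Rational(7448626, 207)) = Rational(47522233880, 69)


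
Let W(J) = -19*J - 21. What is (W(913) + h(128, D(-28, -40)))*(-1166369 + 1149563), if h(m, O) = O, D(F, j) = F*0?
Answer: 291886608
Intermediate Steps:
W(J) = -21 - 19*J
D(F, j) = 0
(W(913) + h(128, D(-28, -40)))*(-1166369 + 1149563) = ((-21 - 19*913) + 0)*(-1166369 + 1149563) = ((-21 - 17347) + 0)*(-16806) = (-17368 + 0)*(-16806) = -17368*(-16806) = 291886608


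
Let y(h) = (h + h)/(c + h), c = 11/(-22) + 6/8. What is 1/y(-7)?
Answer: 27/56 ≈ 0.48214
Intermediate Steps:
c = ¼ (c = 11*(-1/22) + 6*(⅛) = -½ + ¾ = ¼ ≈ 0.25000)
y(h) = 2*h/(¼ + h) (y(h) = (h + h)/(¼ + h) = (2*h)/(¼ + h) = 2*h/(¼ + h))
1/y(-7) = 1/(8*(-7)/(1 + 4*(-7))) = 1/(8*(-7)/(1 - 28)) = 1/(8*(-7)/(-27)) = 1/(8*(-7)*(-1/27)) = 1/(56/27) = 27/56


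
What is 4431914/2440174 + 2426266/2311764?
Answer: 4041512611645/1410276601734 ≈ 2.8658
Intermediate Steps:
4431914/2440174 + 2426266/2311764 = 4431914*(1/2440174) + 2426266*(1/2311764) = 2215957/1220087 + 1213133/1155882 = 4041512611645/1410276601734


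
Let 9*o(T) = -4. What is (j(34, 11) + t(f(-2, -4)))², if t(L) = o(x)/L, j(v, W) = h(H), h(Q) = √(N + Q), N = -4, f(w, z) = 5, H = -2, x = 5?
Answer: (-4 + 45*I*√6)²/2025 ≈ -5.9921 - 0.43546*I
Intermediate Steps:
o(T) = -4/9 (o(T) = (⅑)*(-4) = -4/9)
h(Q) = √(-4 + Q)
j(v, W) = I*√6 (j(v, W) = √(-4 - 2) = √(-6) = I*√6)
t(L) = -4/(9*L)
(j(34, 11) + t(f(-2, -4)))² = (I*√6 - 4/9/5)² = (I*√6 - 4/9*⅕)² = (I*√6 - 4/45)² = (-4/45 + I*√6)²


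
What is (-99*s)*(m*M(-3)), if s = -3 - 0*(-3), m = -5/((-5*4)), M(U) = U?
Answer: -891/4 ≈ -222.75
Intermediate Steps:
m = ¼ (m = -5/(-20) = -5*(-1/20) = ¼ ≈ 0.25000)
s = -3 (s = -3 - 1*0 = -3 + 0 = -3)
(-99*s)*(m*M(-3)) = (-99*(-3))*((¼)*(-3)) = 297*(-¾) = -891/4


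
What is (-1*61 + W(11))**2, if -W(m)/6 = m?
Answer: 16129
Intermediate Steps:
W(m) = -6*m
(-1*61 + W(11))**2 = (-1*61 - 6*11)**2 = (-61 - 66)**2 = (-127)**2 = 16129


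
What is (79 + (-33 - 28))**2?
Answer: 324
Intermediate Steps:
(79 + (-33 - 28))**2 = (79 - 61)**2 = 18**2 = 324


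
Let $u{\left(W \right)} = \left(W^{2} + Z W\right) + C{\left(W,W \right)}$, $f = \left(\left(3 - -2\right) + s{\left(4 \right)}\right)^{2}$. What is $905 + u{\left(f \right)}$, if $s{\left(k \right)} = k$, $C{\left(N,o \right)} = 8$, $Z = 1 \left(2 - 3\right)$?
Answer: $7393$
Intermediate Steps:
$Z = -1$ ($Z = 1 \left(-1\right) = -1$)
$f = 81$ ($f = \left(\left(3 - -2\right) + 4\right)^{2} = \left(\left(3 + 2\right) + 4\right)^{2} = \left(5 + 4\right)^{2} = 9^{2} = 81$)
$u{\left(W \right)} = 8 + W^{2} - W$ ($u{\left(W \right)} = \left(W^{2} - W\right) + 8 = 8 + W^{2} - W$)
$905 + u{\left(f \right)} = 905 + \left(8 + 81^{2} - 81\right) = 905 + \left(8 + 6561 - 81\right) = 905 + 6488 = 7393$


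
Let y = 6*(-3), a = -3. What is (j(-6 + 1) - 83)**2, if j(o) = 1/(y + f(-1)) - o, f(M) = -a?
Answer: 1371241/225 ≈ 6094.4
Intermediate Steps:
y = -18
f(M) = 3 (f(M) = -1*(-3) = 3)
j(o) = -1/15 - o (j(o) = 1/(-18 + 3) - o = 1/(-15) - o = -1/15 - o)
(j(-6 + 1) - 83)**2 = ((-1/15 - (-6 + 1)) - 83)**2 = ((-1/15 - 1*(-5)) - 83)**2 = ((-1/15 + 5) - 83)**2 = (74/15 - 83)**2 = (-1171/15)**2 = 1371241/225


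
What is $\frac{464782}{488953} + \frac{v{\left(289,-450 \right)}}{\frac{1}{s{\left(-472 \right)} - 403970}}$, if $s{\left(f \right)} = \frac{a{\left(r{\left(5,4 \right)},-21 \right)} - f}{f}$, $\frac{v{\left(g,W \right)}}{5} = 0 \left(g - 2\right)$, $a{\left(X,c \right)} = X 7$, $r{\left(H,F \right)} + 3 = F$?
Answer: $\frac{464782}{488953} \approx 0.95057$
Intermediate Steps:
$r{\left(H,F \right)} = -3 + F$
$a{\left(X,c \right)} = 7 X$
$v{\left(g,W \right)} = 0$ ($v{\left(g,W \right)} = 5 \cdot 0 \left(g - 2\right) = 5 \cdot 0 \left(-2 + g\right) = 5 \cdot 0 = 0$)
$s{\left(f \right)} = \frac{7 - f}{f}$ ($s{\left(f \right)} = \frac{7 \left(-3 + 4\right) - f}{f} = \frac{7 \cdot 1 - f}{f} = \frac{7 - f}{f}$)
$\frac{464782}{488953} + \frac{v{\left(289,-450 \right)}}{\frac{1}{s{\left(-472 \right)} - 403970}} = \frac{464782}{488953} + \frac{0}{\frac{1}{\frac{7 - -472}{-472} - 403970}} = 464782 \cdot \frac{1}{488953} + \frac{0}{\frac{1}{- \frac{7 + 472}{472} - 403970}} = \frac{464782}{488953} + \frac{0}{\frac{1}{\left(- \frac{1}{472}\right) 479 - 403970}} = \frac{464782}{488953} + \frac{0}{\frac{1}{- \frac{479}{472} - 403970}} = \frac{464782}{488953} + \frac{0}{\frac{1}{- \frac{190674319}{472}}} = \frac{464782}{488953} + \frac{0}{- \frac{472}{190674319}} = \frac{464782}{488953} + 0 \left(- \frac{190674319}{472}\right) = \frac{464782}{488953} + 0 = \frac{464782}{488953}$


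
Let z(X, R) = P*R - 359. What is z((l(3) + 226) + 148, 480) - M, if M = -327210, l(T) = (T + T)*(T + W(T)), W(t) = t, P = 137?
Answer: 392611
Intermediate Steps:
l(T) = 4*T² (l(T) = (T + T)*(T + T) = (2*T)*(2*T) = 4*T²)
z(X, R) = -359 + 137*R (z(X, R) = 137*R - 359 = -359 + 137*R)
z((l(3) + 226) + 148, 480) - M = (-359 + 137*480) - 1*(-327210) = (-359 + 65760) + 327210 = 65401 + 327210 = 392611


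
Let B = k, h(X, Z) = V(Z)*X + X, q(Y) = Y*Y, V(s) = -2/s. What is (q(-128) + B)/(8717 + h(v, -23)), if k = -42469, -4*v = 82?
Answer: -399970/133319 ≈ -3.0001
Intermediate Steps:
q(Y) = Y²
v = -41/2 (v = -¼*82 = -41/2 ≈ -20.500)
h(X, Z) = X - 2*X/Z (h(X, Z) = (-2/Z)*X + X = -2*X/Z + X = X - 2*X/Z)
B = -42469
(q(-128) + B)/(8717 + h(v, -23)) = ((-128)² - 42469)/(8717 - 41/2*(-2 - 23)/(-23)) = (16384 - 42469)/(8717 - 41/2*(-1/23)*(-25)) = -26085/(8717 - 1025/46) = -26085/399957/46 = -26085*46/399957 = -399970/133319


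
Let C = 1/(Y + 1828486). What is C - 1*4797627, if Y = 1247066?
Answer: -14755351315103/3075552 ≈ -4.7976e+6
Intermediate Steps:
C = 1/3075552 (C = 1/(1247066 + 1828486) = 1/3075552 ≈ 3.2514e-7)
C - 1*4797627 = 1/3075552 - 1*4797627 = 1/3075552 - 4797627 = -14755351315103/3075552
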